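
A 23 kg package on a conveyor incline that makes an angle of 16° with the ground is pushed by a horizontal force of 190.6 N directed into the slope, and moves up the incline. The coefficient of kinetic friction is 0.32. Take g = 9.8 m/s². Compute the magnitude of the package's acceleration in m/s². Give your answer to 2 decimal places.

The horizontal push has components F cos 16° = 190.6 × 0.9613 = 183.224 N up the incline and F sin 16° = 190.6 × 0.2756 = 52.529 N pressing into the surface.
The normal force is therefore N = mg cos 16° + F sin 16° = 216.677 + 52.529 = 269.206 N, and kinetic friction down the slope is μN = 0.32 × 269.206 = 86.146 N.
Along the incline: F cos 16° − mg sin 16° − μN = ma, so 183.224 − 62.120 − 86.146 = 23 a, giving a = 1.5199 m/s².

1.52 m/s²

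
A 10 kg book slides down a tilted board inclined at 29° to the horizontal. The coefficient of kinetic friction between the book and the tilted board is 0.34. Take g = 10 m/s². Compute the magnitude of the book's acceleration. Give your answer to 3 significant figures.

Resolving the weight along the incline: the component pulling the book down the slope is mg sin 29° = 10 × 10 × 0.4848 = 48.480 N, and the normal force is N = mg cos 29° = 10 × 10 × 0.8746 = 87.460 N.
Kinetic friction acts up the slope with magnitude f = μN = 0.34 × 87.460 = 29.736 N.
Net force along the incline is 48.480 − 29.736 = 18.744 N, so a = 18.744 / 10 = 1.8744 m/s².

1.87 m/s²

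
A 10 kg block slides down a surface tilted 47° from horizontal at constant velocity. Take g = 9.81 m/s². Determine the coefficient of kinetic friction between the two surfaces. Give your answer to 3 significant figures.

At constant velocity the net force along the incline is zero: mg sin 47° = μ mg cos 47°.
So μ = tan 47° = 0.7314 / 0.6820 = 1.0724.

1.07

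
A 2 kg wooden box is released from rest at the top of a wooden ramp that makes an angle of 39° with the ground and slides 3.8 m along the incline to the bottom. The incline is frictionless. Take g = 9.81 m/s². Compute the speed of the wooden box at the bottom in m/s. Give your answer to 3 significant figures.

6.85 m/s

The weight component along the incline is mg sin 39° = 12.347 N and the normal force is N = mg cos 39° = 15.248 N.
With no friction, a = g sin 39° = 6.1736 m/s².
Starting from rest over a distance of 3.8 m, v² = 2aL = 2 × 6.1736 × 3.8 = 46.9194, so v = 6.8498 m/s.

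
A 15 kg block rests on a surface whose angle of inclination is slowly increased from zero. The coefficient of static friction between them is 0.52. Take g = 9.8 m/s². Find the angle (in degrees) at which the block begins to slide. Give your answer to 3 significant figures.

27.5°

At the threshold of sliding, static friction is at its maximum μ_s N and exactly balances the weight component along the incline: mg sin θ = μ_s mg cos θ.
Hence tan θ = μ_s = 0.52, so θ = arctan(0.52) = 27.4744°.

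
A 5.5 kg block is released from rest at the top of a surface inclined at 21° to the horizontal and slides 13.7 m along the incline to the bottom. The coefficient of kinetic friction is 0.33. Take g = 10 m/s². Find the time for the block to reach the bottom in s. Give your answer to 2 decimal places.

7.38 s

The weight component along the incline is mg sin 21° = 19.710 N and the normal force is N = mg cos 21° = 51.347 N.
Friction up the slope is f = μN = 0.33 × 51.347 = 16.945 N, so the net downslope force is 19.710 − 16.945 = 2.765 N and a = 2.765 / 5.5 = 0.5027 m/s².
Starting from rest, L = ½at², so t = √(2L/a) = √(2 × 13.7 / 0.5027) = 7.3828 s.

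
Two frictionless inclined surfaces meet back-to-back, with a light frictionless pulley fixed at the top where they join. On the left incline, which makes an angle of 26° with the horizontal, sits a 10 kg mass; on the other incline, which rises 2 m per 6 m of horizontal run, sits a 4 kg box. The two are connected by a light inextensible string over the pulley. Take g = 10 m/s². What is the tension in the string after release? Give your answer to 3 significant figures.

Resolve each weight along its own incline: the 10 kg mass has component 10 × 10 × sin 26° = 43.837 N down its slope, and the 4 kg mass has 4 × 10 × sin 18.43° = 12.649 N down its slope.
The 10 kg side's 43.837 N exceeds the other side's 12.649 N, so that mass slides down and the 4 kg mass slides up. Taking that direction as positive, Newton's second law for the whole system gives 43.837 − 12.649 = (10 + 4) a, so a = 31.188 / 14 = 2.2277 m/s².
For the 4 kg mass (up-slope positive): T − 12.649 = 4 × 2.2277, so T = 21.560 N.

21.6 N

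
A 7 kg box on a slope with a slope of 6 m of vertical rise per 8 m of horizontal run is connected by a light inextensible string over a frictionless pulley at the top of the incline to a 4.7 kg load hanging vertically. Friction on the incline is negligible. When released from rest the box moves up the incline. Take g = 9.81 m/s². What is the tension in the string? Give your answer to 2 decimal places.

44.14 N

For the box on the incline: the weight component along the slope is m₁g sin 36.87° = 7 × 9.81 × 0.6000 = 41.202 N and the normal force is N = m₁g cos 36.87° = 54.936 N.
Newton's second law for the box (up-slope positive): T − 41.202 = 7 a. For the hanging load (downward positive): 4.7 × 9.81 − T = 4.7 a.
Adding the two equations eliminates T: 4.905 = 11.7 a, so a = 0.4192 m/s².
Then from the hanging load's equation, T = 4.7 × (9.81 − 0.4192) = 44.137 N.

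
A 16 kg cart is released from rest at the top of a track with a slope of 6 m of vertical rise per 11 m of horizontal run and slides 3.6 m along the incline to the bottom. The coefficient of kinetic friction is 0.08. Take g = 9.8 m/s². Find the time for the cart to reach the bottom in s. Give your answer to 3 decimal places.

The weight component along the incline is mg sin 28.61° = 75.084 N and the normal force is N = mg cos 28.61° = 137.654 N.
Friction up the slope is f = μN = 0.08 × 137.654 = 11.012 N, so the net downslope force is 75.084 − 11.012 = 64.072 N and a = 64.072 / 16 = 4.0045 m/s².
Starting from rest, L = ½at², so t = √(2L/a) = √(2 × 3.6 / 4.0045) = 1.3409 s.

1.341 s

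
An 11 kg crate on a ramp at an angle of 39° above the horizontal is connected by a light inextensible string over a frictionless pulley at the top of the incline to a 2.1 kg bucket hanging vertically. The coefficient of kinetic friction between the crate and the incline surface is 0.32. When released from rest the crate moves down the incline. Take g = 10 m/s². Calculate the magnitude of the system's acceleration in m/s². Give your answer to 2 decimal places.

1.59 m/s²

For the crate on the incline: the weight component along the slope is m₁g sin 39° = 11 × 10 × 0.6293 = 69.223 N and the normal force is N = m₁g cos 39° = 85.486 N.
Kinetic friction opposes the crate's motion down the incline: f = μN = 0.32 × 85.486 = 27.356 N acting up the slope.
Newton's second law for the crate (down-slope positive): 69.223 − 27.356 − T = 11 a. For the hanging bucket (upward positive): T − 2.1 × 10 = 2.1 a.
Adding the two equations eliminates T: 20.867 = 13.1 a, so a = 1.5929 m/s².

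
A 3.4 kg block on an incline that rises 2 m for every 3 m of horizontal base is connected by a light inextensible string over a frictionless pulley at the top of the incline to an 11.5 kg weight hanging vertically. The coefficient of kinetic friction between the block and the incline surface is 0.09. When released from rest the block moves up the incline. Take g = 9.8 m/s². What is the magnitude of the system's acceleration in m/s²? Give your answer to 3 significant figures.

For the block on the incline: the weight component along the slope is m₁g sin 33.69° = 3.4 × 9.8 × 0.5547 = 18.483 N and the normal force is N = m₁g cos 33.69° = 27.724 N.
Kinetic friction opposes the block's motion up the incline: f = μN = 0.09 × 27.724 = 2.495 N acting down the slope.
Newton's second law for the block (up-slope positive): T − 18.483 − 2.495 = 3.4 a. For the hanging weight (downward positive): 11.5 × 9.8 − T = 11.5 a.
Adding the two equations eliminates T: 91.722 = 14.9 a, so a = 6.1558 m/s².

6.16 m/s²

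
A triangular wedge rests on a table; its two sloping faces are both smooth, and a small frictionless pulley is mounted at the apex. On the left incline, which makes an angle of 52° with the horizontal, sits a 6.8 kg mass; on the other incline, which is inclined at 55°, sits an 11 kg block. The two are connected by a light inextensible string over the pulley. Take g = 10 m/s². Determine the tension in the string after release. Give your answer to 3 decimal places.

Resolve each weight along its own incline: the 6.8 kg mass has component 6.8 × 10 × sin 52° = 53.585 N down its slope, and the 11 kg mass has 11 × 10 × sin 55° = 90.107 N down its slope.
The 11 kg side's 90.107 N exceeds the other side's 53.585 N, so that mass slides down and the 6.8 kg mass slides up. Taking that direction as positive, Newton's second law for the whole system gives 90.107 − 53.585 = (6.8 + 11) a, so a = 36.522 / 17.8 = 2.0518 m/s².
For the 6.8 kg mass (up-slope positive): T − 53.585 = 6.8 × 2.0518, so T = 67.537 N.

67.537 N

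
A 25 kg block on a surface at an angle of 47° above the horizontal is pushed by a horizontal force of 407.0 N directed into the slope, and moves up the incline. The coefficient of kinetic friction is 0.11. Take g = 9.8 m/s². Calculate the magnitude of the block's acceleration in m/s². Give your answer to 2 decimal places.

1.89 m/s²

The horizontal push has components F cos 47° = 407.0 × 0.6820 = 277.574 N up the incline and F sin 47° = 407.0 × 0.7314 = 297.680 N pressing into the surface.
The normal force is therefore N = mg cos 47° + F sin 47° = 167.090 + 297.680 = 464.770 N, and kinetic friction down the slope is μN = 0.11 × 464.770 = 51.125 N.
Along the incline: F cos 47° − mg sin 47° − μN = ma, so 277.574 − 179.193 − 51.125 = 25 a, giving a = 1.8902 m/s².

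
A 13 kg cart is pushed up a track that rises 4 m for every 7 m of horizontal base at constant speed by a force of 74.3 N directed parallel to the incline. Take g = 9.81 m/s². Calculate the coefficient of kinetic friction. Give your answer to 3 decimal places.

At constant speed ΣF = 0 along the incline. The applied 74.3 N acts up the slope; the weight component mg sin 29.74° = 63.273 N and kinetic friction μN both act down the slope.
So 74.3 = 63.273 + μ × 110.727, giving μ = (74.3 − 63.273) / 110.727 = 0.0996.

0.100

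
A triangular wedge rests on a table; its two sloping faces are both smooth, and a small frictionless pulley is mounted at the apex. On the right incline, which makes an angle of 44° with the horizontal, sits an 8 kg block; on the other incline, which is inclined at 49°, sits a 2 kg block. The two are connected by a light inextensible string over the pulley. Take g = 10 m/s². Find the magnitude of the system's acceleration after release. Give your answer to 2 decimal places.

4.05 m/s²

Resolve each weight along its own incline: the 8 kg mass has component 8 × 10 × sin 44° = 55.573 N down its slope, and the 2 kg mass has 2 × 10 × sin 49° = 15.094 N down its slope.
The 8 kg side's 55.573 N exceeds the other side's 15.094 N, so that mass slides down and the 2 kg mass slides up. Taking that direction as positive, Newton's second law for the whole system gives 55.573 − 15.094 = (8 + 2) a, so a = 40.479 / 10 = 4.0479 m/s².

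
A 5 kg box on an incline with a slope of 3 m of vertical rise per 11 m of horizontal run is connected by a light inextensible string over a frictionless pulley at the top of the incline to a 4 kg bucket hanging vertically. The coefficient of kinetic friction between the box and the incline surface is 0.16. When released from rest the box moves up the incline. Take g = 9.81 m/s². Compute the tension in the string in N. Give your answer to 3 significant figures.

30.9 N

For the box on the incline: the weight component along the slope is m₁g sin 15.26° = 5 × 9.81 × 0.2631 = 12.905 N and the normal force is N = m₁g cos 15.26° = 47.322 N.
Kinetic friction opposes the box's motion up the incline: f = μN = 0.16 × 47.322 = 7.572 N acting down the slope.
Newton's second law for the box (up-slope positive): T − 12.905 − 7.572 = 5 a. For the hanging bucket (downward positive): 4 × 9.81 − T = 4 a.
Adding the two equations eliminates T: 18.763 = 9 a, so a = 2.0848 m/s².
Then from the hanging bucket's equation, T = 4 × (9.81 − 2.0848) = 30.901 N.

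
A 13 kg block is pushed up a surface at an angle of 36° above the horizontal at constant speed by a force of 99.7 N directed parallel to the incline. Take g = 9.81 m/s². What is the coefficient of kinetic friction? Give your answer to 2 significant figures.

At constant speed ΣF = 0 along the incline. The applied 99.7 N acts up the slope; the weight component mg sin 36° = 74.960 N and kinetic friction μN both act down the slope.
So 99.7 = 74.960 + μ × 103.174, giving μ = (99.7 − 74.960) / 103.174 = 0.2398.

0.24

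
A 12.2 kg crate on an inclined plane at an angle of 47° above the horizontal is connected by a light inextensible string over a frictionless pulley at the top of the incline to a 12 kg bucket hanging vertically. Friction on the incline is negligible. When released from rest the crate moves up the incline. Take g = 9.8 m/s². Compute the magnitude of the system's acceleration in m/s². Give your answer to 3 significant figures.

1.25 m/s²

For the crate on the incline: the weight component along the slope is m₁g sin 47° = 12.2 × 9.8 × 0.7314 = 87.446 N and the normal force is N = m₁g cos 47° = 81.540 N.
Newton's second law for the crate (up-slope positive): T − 87.446 = 12.2 a. For the hanging bucket (downward positive): 12 × 9.8 − T = 12 a.
Adding the two equations eliminates T: 30.154 = 24.2 a, so a = 1.2460 m/s².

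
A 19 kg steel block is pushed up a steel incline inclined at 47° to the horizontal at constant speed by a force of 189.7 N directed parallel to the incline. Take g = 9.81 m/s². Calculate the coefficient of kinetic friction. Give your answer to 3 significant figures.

At constant speed ΣF = 0 along the incline. The applied 189.7 N acts up the slope; the weight component mg sin 47° = 136.317 N and kinetic friction μN both act down the slope.
So 189.7 = 136.317 + μ × 127.118, giving μ = (189.7 − 136.317) / 127.118 = 0.4199.

0.420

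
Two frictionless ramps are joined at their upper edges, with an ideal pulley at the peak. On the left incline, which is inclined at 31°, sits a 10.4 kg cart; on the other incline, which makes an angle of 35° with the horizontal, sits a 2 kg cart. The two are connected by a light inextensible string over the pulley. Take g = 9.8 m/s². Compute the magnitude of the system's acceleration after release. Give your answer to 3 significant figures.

Resolve each weight along its own incline: the 10.4 kg mass has component 10.4 × 9.8 × sin 31° = 52.493 N down its slope, and the 2 kg mass has 2 × 9.8 × sin 35° = 11.242 N down its slope.
The 10.4 kg side's 52.493 N exceeds the other side's 11.242 N, so that mass slides down and the 2 kg mass slides up. Taking that direction as positive, Newton's second law for the whole system gives 52.493 − 11.242 = (10.4 + 2) a, so a = 41.251 / 12.4 = 3.3267 m/s².

3.33 m/s²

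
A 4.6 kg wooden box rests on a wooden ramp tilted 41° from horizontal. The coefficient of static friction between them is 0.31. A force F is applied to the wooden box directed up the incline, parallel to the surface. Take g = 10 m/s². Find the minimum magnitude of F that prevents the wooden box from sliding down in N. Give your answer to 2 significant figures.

The normal force is N = mg cos 41° = 34.717 N. With F at its minimum the wooden box is on the verge of sliding down, so static friction is at its maximum μ_s N = 0.31 × 34.717 = 10.762 N and acts up the slope.
Equilibrium along the incline: F + μ_s N = mg sin 41°, so F = 30.179 − 10.762 = 19.417 N.

19 N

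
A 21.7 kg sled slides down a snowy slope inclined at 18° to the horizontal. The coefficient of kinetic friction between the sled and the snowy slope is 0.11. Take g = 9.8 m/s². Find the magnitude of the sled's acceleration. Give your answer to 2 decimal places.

2.00 m/s²

Resolving the weight along the incline: the component pulling the sled down the slope is mg sin 18° = 21.7 × 9.8 × 0.3090 = 65.712 N, and the normal force is N = mg cos 18° = 21.7 × 9.8 × 0.9511 = 202.261 N.
Kinetic friction acts up the slope with magnitude f = μN = 0.11 × 202.261 = 22.249 N.
Net force along the incline is 65.712 − 22.249 = 43.463 N, so a = 43.463 / 21.7 = 2.0029 m/s².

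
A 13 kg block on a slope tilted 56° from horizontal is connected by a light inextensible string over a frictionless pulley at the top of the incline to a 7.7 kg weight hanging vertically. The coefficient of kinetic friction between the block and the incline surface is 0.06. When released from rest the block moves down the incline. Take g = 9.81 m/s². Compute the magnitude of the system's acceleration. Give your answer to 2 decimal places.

1.25 m/s²

For the block on the incline: the weight component along the slope is m₁g sin 56° = 13 × 9.81 × 0.8290 = 105.722 N and the normal force is N = m₁g cos 56° = 71.314 N.
Kinetic friction opposes the block's motion down the incline: f = μN = 0.06 × 71.314 = 4.279 N acting up the slope.
Newton's second law for the block (down-slope positive): 105.722 − 4.279 − T = 13 a. For the hanging weight (upward positive): T − 7.7 × 9.81 = 7.7 a.
Adding the two equations eliminates T: 25.906 = 20.7 a, so a = 1.2515 m/s².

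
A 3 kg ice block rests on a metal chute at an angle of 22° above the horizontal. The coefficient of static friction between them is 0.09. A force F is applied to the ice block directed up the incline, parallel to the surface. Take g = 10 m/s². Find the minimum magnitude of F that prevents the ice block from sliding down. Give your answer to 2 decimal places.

The normal force is N = mg cos 22° = 27.816 N. With F at its minimum the ice block is on the verge of sliding down, so static friction is at its maximum μ_s N = 0.09 × 27.816 = 2.503 N and acts up the slope.
Equilibrium along the incline: F + μ_s N = mg sin 22°, so F = 11.238 − 2.503 = 8.735 N.

8.73 N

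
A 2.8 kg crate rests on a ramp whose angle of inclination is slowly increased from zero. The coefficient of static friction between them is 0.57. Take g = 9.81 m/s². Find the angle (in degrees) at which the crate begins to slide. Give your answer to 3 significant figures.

29.7°

At the threshold of sliding, static friction is at its maximum μ_s N and exactly balances the weight component along the incline: mg sin θ = μ_s mg cos θ.
Hence tan θ = μ_s = 0.57, so θ = arctan(0.57) = 29.6831°.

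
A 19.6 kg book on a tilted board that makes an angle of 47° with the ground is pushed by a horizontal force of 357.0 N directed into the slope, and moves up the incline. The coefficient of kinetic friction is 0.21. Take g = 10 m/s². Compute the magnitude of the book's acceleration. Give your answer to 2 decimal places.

The horizontal push has components F cos 47° = 357.0 × 0.6820 = 243.474 N up the incline and F sin 47° = 357.0 × 0.7314 = 261.110 N pressing into the surface.
The normal force is therefore N = mg cos 47° + F sin 47° = 133.672 + 261.110 = 394.782 N, and kinetic friction down the slope is μN = 0.21 × 394.782 = 82.904 N.
Along the incline: F cos 47° − mg sin 47° − μN = ma, so 243.474 − 143.354 − 82.904 = 19.6 a, giving a = 0.8784 m/s².

0.88 m/s²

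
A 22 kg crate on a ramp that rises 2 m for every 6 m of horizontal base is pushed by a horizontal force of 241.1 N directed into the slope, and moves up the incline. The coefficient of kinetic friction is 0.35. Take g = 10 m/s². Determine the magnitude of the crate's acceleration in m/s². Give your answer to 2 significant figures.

The horizontal push has components F cos 18.43° = 241.1 × 0.9487 = 228.732 N up the incline and F sin 18.43° = 241.1 × 0.3162 = 76.236 N pressing into the surface.
The normal force is therefore N = mg cos 18.43° + F sin 18.43° = 208.714 + 76.236 = 284.950 N, and kinetic friction down the slope is μN = 0.35 × 284.950 = 99.732 N.
Along the incline: F cos 18.43° − mg sin 18.43° − μN = ma, so 228.732 − 69.564 − 99.732 = 22 a, giving a = 2.7016 m/s².

2.7 m/s²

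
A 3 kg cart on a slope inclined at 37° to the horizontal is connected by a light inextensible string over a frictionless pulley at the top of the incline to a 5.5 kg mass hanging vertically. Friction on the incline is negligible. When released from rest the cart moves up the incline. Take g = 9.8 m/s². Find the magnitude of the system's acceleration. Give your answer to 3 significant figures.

For the cart on the incline: the weight component along the slope is m₁g sin 37° = 3 × 9.8 × 0.6018 = 17.693 N and the normal force is N = m₁g cos 37° = 23.480 N.
Newton's second law for the cart (up-slope positive): T − 17.693 = 3 a. For the hanging mass (downward positive): 5.5 × 9.8 − T = 5.5 a.
Adding the two equations eliminates T: 36.207 = 8.5 a, so a = 4.2596 m/s².

4.26 m/s²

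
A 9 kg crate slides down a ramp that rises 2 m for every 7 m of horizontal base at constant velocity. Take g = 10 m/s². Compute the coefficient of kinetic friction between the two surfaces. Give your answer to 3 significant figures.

At constant velocity the net force along the incline is zero: mg sin 15.95° = μ mg cos 15.95°.
So μ = tan 15.95° = 0.2747 / 0.9615 = 0.2857.

0.286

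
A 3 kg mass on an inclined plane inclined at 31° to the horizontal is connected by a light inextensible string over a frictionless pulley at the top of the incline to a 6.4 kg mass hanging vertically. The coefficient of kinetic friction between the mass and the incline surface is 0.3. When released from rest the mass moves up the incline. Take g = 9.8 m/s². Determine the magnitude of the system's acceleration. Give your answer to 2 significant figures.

4.3 m/s²

For the mass on the incline: the weight component along the slope is m₁g sin 31° = 3 × 9.8 × 0.5150 = 15.141 N and the normal force is N = m₁g cos 31° = 25.201 N.
Kinetic friction opposes the mass's motion up the incline: f = μN = 0.3 × 25.201 = 7.560 N acting down the slope.
Newton's second law for the mass (up-slope positive): T − 15.141 − 7.560 = 3 a. For the hanging mass (downward positive): 6.4 × 9.8 − T = 6.4 a.
Adding the two equations eliminates T: 40.019 = 9.4 a, so a = 4.2573 m/s².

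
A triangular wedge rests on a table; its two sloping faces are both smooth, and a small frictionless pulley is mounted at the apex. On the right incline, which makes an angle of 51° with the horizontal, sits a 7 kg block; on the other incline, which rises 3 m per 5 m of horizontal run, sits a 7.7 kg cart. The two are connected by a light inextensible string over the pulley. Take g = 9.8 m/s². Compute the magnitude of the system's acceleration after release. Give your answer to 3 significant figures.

0.986 m/s²

Resolve each weight along its own incline: the 7 kg mass has component 7 × 9.8 × sin 51° = 53.312 N down its slope, and the 7.7 kg mass has 7.7 × 9.8 × sin 30.96° = 38.824 N down its slope.
The 7 kg side's 53.312 N exceeds the other side's 38.824 N, so that mass slides down and the 7.7 kg mass slides up. Taking that direction as positive, Newton's second law for the whole system gives 53.312 − 38.824 = (7 + 7.7) a, so a = 14.488 / 14.7 = 0.9856 m/s².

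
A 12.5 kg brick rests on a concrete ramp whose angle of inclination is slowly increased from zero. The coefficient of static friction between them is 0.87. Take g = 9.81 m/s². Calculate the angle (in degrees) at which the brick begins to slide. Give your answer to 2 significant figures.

41°

At the threshold of sliding, static friction is at its maximum μ_s N and exactly balances the weight component along the incline: mg sin θ = μ_s mg cos θ.
Hence tan θ = μ_s = 0.87, so θ = arctan(0.87) = 41.0233°.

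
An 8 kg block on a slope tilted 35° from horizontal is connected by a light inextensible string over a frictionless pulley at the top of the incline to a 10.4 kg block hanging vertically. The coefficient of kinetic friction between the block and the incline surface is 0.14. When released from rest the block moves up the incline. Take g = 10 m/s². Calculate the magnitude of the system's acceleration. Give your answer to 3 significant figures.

For the block on the incline: the weight component along the slope is m₁g sin 35° = 8 × 10 × 0.5736 = 45.888 N and the normal force is N = m₁g cos 35° = 65.532 N.
Kinetic friction opposes the block's motion up the incline: f = μN = 0.14 × 65.532 = 9.174 N acting down the slope.
Newton's second law for the block (up-slope positive): T − 45.888 − 9.174 = 8 a. For the hanging block (downward positive): 10.4 × 10 − T = 10.4 a.
Adding the two equations eliminates T: 48.938 = 18.4 a, so a = 2.6597 m/s².

2.66 m/s²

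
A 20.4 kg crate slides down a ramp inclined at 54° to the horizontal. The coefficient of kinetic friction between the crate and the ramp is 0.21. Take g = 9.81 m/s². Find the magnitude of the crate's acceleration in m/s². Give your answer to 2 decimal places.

Resolving the weight along the incline: the component pulling the crate down the slope is mg sin 54° = 20.4 × 9.81 × 0.8090 = 161.900 N, and the normal force is N = mg cos 54° = 20.4 × 9.81 × 0.5878 = 117.633 N.
Kinetic friction acts up the slope with magnitude f = μN = 0.21 × 117.633 = 24.703 N.
Net force along the incline is 161.900 − 24.703 = 137.197 N, so a = 137.197 / 20.4 = 6.7253 m/s².

6.73 m/s²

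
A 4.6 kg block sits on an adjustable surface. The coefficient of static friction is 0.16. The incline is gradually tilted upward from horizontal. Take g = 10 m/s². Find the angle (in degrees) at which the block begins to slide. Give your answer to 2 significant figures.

At the threshold of sliding, static friction is at its maximum μ_s N and exactly balances the weight component along the incline: mg sin θ = μ_s mg cos θ.
Hence tan θ = μ_s = 0.16, so θ = arctan(0.16) = 9.0903°.

9.1°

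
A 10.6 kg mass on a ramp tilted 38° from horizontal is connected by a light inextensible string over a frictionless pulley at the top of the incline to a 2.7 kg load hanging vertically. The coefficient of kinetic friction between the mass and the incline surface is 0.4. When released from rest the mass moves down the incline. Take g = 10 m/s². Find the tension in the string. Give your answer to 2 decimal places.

For the mass on the incline: the weight component along the slope is m₁g sin 38° = 10.6 × 10 × 0.6157 = 65.264 N and the normal force is N = m₁g cos 38° = 83.529 N.
Kinetic friction opposes the mass's motion down the incline: f = μN = 0.4 × 83.529 = 33.412 N acting up the slope.
Newton's second law for the mass (down-slope positive): 65.264 − 33.412 − T = 10.6 a. For the hanging load (upward positive): T − 2.7 × 10 = 2.7 a.
Adding the two equations eliminates T: 4.852 = 13.3 a, so a = 0.3648 m/s².
Then from the hanging load's equation, T = 2.7 × (10 + 0.3648) = 27.985 N.

27.98 N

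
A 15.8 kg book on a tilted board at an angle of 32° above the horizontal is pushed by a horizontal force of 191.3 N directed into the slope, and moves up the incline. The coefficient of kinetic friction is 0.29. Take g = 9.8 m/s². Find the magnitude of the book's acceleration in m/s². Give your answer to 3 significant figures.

0.804 m/s²

The horizontal push has components F cos 32° = 191.3 × 0.8480 = 162.222 N up the incline and F sin 32° = 191.3 × 0.5299 = 101.370 N pressing into the surface.
The normal force is therefore N = mg cos 32° + F sin 32° = 131.304 + 101.370 = 232.674 N, and kinetic friction down the slope is μN = 0.29 × 232.674 = 67.475 N.
Along the incline: F cos 32° − mg sin 32° − μN = ma, so 162.222 − 82.050 − 67.475 = 15.8 a, giving a = 0.8036 m/s².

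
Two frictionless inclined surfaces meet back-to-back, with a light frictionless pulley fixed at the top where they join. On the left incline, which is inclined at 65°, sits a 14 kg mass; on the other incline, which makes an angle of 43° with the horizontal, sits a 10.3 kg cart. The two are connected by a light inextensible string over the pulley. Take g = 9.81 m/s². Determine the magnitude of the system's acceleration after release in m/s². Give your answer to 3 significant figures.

Resolve each weight along its own incline: the 14 kg mass has component 14 × 9.81 × sin 65° = 124.472 N down its slope, and the 10.3 kg mass has 10.3 × 9.81 × sin 43° = 68.911 N down its slope.
The 14 kg side's 124.472 N exceeds the other side's 68.911 N, so that mass slides down and the 10.3 kg mass slides up. Taking that direction as positive, Newton's second law for the whole system gives 124.472 − 68.911 = (14 + 10.3) a, so a = 55.561 / 24.3 = 2.2865 m/s².

2.29 m/s²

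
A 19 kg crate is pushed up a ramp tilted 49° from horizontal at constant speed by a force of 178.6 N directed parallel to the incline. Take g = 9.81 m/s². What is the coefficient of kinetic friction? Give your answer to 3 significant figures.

At constant speed ΣF = 0 along the incline. The applied 178.6 N acts up the slope; the weight component mg sin 49° = 140.670 N and kinetic friction μN both act down the slope.
So 178.6 = 140.670 + μ × 122.283, giving μ = (178.6 − 140.670) / 122.283 = 0.3102.

0.310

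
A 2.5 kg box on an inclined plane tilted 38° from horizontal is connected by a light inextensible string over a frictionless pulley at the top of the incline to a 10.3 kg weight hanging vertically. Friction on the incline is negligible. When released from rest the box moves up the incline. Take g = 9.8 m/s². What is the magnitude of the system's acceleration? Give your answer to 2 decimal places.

6.71 m/s²

For the box on the incline: the weight component along the slope is m₁g sin 38° = 2.5 × 9.8 × 0.6157 = 15.085 N and the normal force is N = m₁g cos 38° = 19.306 N.
Newton's second law for the box (up-slope positive): T − 15.085 = 2.5 a. For the hanging weight (downward positive): 10.3 × 9.8 − T = 10.3 a.
Adding the two equations eliminates T: 85.855 = 12.8 a, so a = 6.7074 m/s².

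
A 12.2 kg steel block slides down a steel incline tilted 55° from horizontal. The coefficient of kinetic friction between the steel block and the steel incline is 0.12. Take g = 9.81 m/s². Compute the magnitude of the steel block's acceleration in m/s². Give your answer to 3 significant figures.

7.36 m/s²

Resolving the weight along the incline: the component pulling the steel block down the slope is mg sin 55° = 12.2 × 9.81 × 0.8192 = 98.043 N, and the normal force is N = mg cos 55° = 12.2 × 9.81 × 0.5736 = 68.650 N.
Kinetic friction acts up the slope with magnitude f = μN = 0.12 × 68.650 = 8.238 N.
Net force along the incline is 98.043 − 8.238 = 89.805 N, so a = 89.805 / 12.2 = 7.3611 m/s².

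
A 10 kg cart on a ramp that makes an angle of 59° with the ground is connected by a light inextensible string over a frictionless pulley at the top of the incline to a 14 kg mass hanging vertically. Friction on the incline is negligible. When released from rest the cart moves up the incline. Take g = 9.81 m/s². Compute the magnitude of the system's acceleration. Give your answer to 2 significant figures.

For the cart on the incline: the weight component along the slope is m₁g sin 59° = 10 × 9.81 × 0.8572 = 84.091 N and the normal force is N = m₁g cos 59° = 50.525 N.
Newton's second law for the cart (up-slope positive): T − 84.091 = 10 a. For the hanging mass (downward positive): 14 × 9.81 − T = 14 a.
Adding the two equations eliminates T: 53.249 = 24 a, so a = 2.2187 m/s².

2.2 m/s²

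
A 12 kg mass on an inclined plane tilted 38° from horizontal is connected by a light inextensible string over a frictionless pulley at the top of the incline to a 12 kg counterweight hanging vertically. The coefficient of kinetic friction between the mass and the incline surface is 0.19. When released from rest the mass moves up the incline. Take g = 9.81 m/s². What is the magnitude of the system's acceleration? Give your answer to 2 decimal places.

1.15 m/s²

For the mass on the incline: the weight component along the slope is m₁g sin 38° = 12 × 9.81 × 0.6157 = 72.480 N and the normal force is N = m₁g cos 38° = 92.765 N.
Kinetic friction opposes the mass's motion up the incline: f = μN = 0.19 × 92.765 = 17.625 N acting down the slope.
Newton's second law for the mass (up-slope positive): T − 72.480 − 17.625 = 12 a. For the hanging counterweight (downward positive): 12 × 9.81 − T = 12 a.
Adding the two equations eliminates T: 27.615 = 24 a, so a = 1.1506 m/s².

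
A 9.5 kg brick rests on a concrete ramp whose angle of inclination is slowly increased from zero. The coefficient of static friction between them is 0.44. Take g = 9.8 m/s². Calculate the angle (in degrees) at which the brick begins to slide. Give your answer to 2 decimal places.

23.75°

At the threshold of sliding, static friction is at its maximum μ_s N and exactly balances the weight component along the incline: mg sin θ = μ_s mg cos θ.
Hence tan θ = μ_s = 0.44, so θ = arctan(0.44) = 23.7495°.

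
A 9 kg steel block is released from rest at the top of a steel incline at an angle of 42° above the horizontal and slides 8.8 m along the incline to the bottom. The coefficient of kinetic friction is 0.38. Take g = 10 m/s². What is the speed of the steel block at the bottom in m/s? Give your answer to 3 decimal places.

8.250 m/s

The weight component along the incline is mg sin 42° = 60.222 N and the normal force is N = mg cos 42° = 66.883 N.
Friction up the slope is f = μN = 0.38 × 66.883 = 25.416 N, so the net downslope force is 60.222 − 25.416 = 34.806 N and a = 34.806 / 9 = 3.8673 m/s².
Starting from rest over a distance of 8.8 m, v² = 2aL = 2 × 3.8673 × 8.8 = 68.0645, so v = 8.2501 m/s.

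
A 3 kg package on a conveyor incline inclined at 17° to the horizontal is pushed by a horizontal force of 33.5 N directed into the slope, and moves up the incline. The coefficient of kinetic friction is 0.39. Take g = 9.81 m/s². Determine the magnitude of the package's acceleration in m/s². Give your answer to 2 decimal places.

2.88 m/s²

The horizontal push has components F cos 17° = 33.5 × 0.9563 = 32.036 N up the incline and F sin 17° = 33.5 × 0.2924 = 9.795 N pressing into the surface.
The normal force is therefore N = mg cos 17° + F sin 17° = 28.144 + 9.795 = 37.939 N, and kinetic friction down the slope is μN = 0.39 × 37.939 = 14.796 N.
Along the incline: F cos 17° − mg sin 17° − μN = ma, so 32.036 − 8.605 − 14.796 = 3 a, giving a = 2.8783 m/s².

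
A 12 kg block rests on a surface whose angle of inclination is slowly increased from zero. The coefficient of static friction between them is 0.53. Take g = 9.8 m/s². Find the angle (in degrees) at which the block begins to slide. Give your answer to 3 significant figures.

27.9°

At the threshold of sliding, static friction is at its maximum μ_s N and exactly balances the weight component along the incline: mg sin θ = μ_s mg cos θ.
Hence tan θ = μ_s = 0.53, so θ = arctan(0.53) = 27.9236°.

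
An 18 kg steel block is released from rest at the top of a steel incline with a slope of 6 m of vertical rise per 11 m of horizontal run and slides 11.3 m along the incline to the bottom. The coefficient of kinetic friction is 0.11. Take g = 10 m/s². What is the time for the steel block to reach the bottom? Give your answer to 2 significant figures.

The weight component along the incline is mg sin 28.61° = 86.193 N and the normal force is N = mg cos 28.61° = 158.021 N.
Friction up the slope is f = μN = 0.11 × 158.021 = 17.382 N, so the net downslope force is 86.193 − 17.382 = 68.811 N and a = 68.811 / 18 = 3.8228 m/s².
Starting from rest, L = ½at², so t = √(2L/a) = √(2 × 11.3 / 3.8228) = 2.4314 s.

2.4 s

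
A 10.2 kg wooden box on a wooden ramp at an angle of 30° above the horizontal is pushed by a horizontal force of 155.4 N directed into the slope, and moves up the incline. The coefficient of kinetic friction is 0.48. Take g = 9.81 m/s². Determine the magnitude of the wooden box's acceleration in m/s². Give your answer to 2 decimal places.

0.55 m/s²

The horizontal push has components F cos 30° = 155.4 × 0.8660 = 134.576 N up the incline and F sin 30° = 155.4 × 0.5000 = 77.700 N pressing into the surface.
The normal force is therefore N = mg cos 30° + F sin 30° = 86.654 + 77.700 = 164.354 N, and kinetic friction down the slope is μN = 0.48 × 164.354 = 78.890 N.
Along the incline: F cos 30° − mg sin 30° − μN = ma, so 134.576 − 50.031 − 78.890 = 10.2 a, giving a = 0.5544 m/s².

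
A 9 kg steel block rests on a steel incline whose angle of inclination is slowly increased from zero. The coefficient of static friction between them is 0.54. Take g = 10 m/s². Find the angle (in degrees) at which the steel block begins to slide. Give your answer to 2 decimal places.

At the threshold of sliding, static friction is at its maximum μ_s N and exactly balances the weight component along the incline: mg sin θ = μ_s mg cos θ.
Hence tan θ = μ_s = 0.54, so θ = arctan(0.54) = 28.3690°.

28.37°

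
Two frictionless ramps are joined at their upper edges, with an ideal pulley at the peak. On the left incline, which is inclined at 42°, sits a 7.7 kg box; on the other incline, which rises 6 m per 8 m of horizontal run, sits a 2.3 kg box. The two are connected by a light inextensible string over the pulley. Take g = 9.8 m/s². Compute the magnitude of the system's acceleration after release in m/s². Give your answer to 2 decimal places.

3.70 m/s²

Resolve each weight along its own incline: the 7.7 kg mass has component 7.7 × 9.8 × sin 42° = 50.493 N down its slope, and the 2.3 kg mass has 2.3 × 9.8 × sin 36.87° = 13.524 N down its slope.
The 7.7 kg side's 50.493 N exceeds the other side's 13.524 N, so that mass slides down and the 2.3 kg mass slides up. Taking that direction as positive, Newton's second law for the whole system gives 50.493 − 13.524 = (7.7 + 2.3) a, so a = 36.969 / 10 = 3.6969 m/s².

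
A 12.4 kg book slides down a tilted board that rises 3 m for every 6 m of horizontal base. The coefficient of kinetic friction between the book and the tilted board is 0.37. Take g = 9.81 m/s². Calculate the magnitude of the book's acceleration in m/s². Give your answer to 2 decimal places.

Resolving the weight along the incline: the component pulling the book down the slope is mg sin 26.57° = 12.4 × 9.81 × 0.4472 = 54.399 N, and the normal force is N = mg cos 26.57° = 12.4 × 9.81 × 0.8944 = 108.798 N.
Kinetic friction acts up the slope with magnitude f = μN = 0.37 × 108.798 = 40.255 N.
Net force along the incline is 54.399 − 40.255 = 14.144 N, so a = 14.144 / 12.4 = 1.1406 m/s².

1.14 m/s²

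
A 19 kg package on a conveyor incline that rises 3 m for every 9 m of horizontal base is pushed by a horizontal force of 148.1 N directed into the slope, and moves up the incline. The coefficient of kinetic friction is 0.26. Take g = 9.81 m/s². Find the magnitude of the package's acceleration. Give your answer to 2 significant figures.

The horizontal push has components F cos 18.43° = 148.1 × 0.9487 = 140.502 N up the incline and F sin 18.43° = 148.1 × 0.3162 = 46.829 N pressing into the surface.
The normal force is therefore N = mg cos 18.43° + F sin 18.43° = 176.828 + 46.829 = 223.657 N, and kinetic friction down the slope is μN = 0.26 × 223.657 = 58.151 N.
Along the incline: F cos 18.43° − mg sin 18.43° − μN = ma, so 140.502 − 58.937 − 58.151 = 19 a, giving a = 1.2323 m/s².

1.2 m/s²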